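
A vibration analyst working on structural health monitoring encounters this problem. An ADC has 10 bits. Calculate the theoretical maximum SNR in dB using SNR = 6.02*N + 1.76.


Theoretical SNR for a full-scale sinusoid:
SNR = 6.02 * N + 1.76
    = 6.02 * 10 + 1.76
    = 60.2 + 1.76
    = 61.96 dB

61.96 dB


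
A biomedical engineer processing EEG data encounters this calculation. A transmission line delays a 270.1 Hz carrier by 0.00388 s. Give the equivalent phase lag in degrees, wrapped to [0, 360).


Phase shift from frequency and time delay:
phi = 360 * f * t_delay
    = 360 * 270.1 * 0.00388
    = 377.28 degrees
    mod 360 = 17.28 degrees

17.28 degrees


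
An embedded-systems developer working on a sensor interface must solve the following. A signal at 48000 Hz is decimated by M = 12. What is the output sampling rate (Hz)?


Decimation reduces the sample rate:
fs_out = fs_in / M
       = 48000 / 12
       = 4000.0 Hz

4000.0 Hz


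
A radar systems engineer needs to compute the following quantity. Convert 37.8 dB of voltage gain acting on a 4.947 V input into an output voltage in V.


Output voltage from dB gain:
V_out = V_in * 10^(gain_dB / 20)
      = 4.947 * 10^(37.8 / 20)
      = 4.947 * 77.624712
      = 384.0094 V

384.0094 V


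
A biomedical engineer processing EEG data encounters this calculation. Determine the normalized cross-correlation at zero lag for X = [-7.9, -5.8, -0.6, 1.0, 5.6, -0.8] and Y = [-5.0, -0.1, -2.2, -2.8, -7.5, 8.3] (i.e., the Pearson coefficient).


Pearson correlation coefficient (population):
r = cov(X,Y) / (std(X) * std(Y))
Mean X = -1.4167, Mean Y = -1.55
Cov(X,Y) = -3.869167
Std(X) = 4.422826, Std(Y) = 4.973513
r = -0.1759

-0.1759


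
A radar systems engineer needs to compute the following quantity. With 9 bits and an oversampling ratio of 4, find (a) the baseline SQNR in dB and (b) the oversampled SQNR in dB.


Step 1 — baseline SQNR at Nyquist:
SQNR_base = 6.02*N + 1.76
          = 6.02*9 + 1.76
          = 55.94 dB

Step 2 — oversampling processing gain:
G = 10*log10(OSR) = 10*log10(4) = 6.02 dB

Step 3 — total:
SQNR_total = 55.94 + 6.02 = 61.96 dB

Base SQNR = 55.94 dB; oversampled SQNR = 61.96 dB


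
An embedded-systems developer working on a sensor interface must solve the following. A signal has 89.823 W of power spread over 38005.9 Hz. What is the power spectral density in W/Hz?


Power spectral density:
PSD = P / BW
    = 89.823 / 38005.9
    = 0.0023634 W/Hz

0.0023634 W/Hz


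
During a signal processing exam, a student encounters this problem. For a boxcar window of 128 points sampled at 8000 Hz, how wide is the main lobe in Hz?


Main lobe width for a rectangular window:
Width = 2 * fs / N
      = 2 * 8000 / 128
      = 16000 / 128
      = 125.0 Hz

125.0 Hz


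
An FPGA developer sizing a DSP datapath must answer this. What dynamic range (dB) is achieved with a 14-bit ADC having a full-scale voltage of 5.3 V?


Dynamic range from full-scale to LSB:
V_min = V_max / 2^bits = 5.3 / 2^14
DR = 20 * log10(V_max / V_min)
   = 20 * log10(2^14)
   = 20 * 14 * log10(2)
   = 84.29 dB

84.29 dB


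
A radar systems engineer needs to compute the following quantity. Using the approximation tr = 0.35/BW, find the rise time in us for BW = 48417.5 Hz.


Rise time from bandwidth relationship:
tr = 0.35 / BW
   = 0.35 / 48417.5
   = 7.228791243e-06 s
   = 7.2288 us

7.2288 us


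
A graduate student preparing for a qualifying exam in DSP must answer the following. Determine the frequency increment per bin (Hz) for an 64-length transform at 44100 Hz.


DFT frequency resolution:
df = fs / N
   = 44100 / 64
   = 689.0625 Hz

689.0625 Hz


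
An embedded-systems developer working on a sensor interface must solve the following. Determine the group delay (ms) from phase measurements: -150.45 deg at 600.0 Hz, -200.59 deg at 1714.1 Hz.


Group delay from phase difference:
tau = -d(phi)/d(omega)
d(phi) = -50.14 deg = -0.875108 rad
d(omega) = 2*pi*(1714.1 - 600.0) = 7000.0968 rad/s
tau = -(-0.875108) / 7000.0968
    = 0.125 ms

0.125 ms


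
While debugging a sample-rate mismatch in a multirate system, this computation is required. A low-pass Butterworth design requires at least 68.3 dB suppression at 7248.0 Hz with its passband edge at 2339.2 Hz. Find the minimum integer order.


Butterworth filter order formula:
n = log10(10^(A/10) - 1) / (2 * log10(f_stop/f_pass))
10^(68.3/10) - 1 = 6760828.7539
f_stop/f_pass = 7248.0 / 2339.2 = 3.0985
n = 6.9531 -> ceil = 7

7


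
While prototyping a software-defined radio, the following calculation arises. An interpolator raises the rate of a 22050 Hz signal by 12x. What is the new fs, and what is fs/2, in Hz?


Step 1 — output sample rate after interpolation by L:
fs_out = L * fs_in = 12 * 22050 = 264600 Hz

Step 2 — Nyquist frequency of the output stream:
f_Nyq = fs_out / 2 = 264600 / 2 = 132300.0 Hz

fs_out = 264600 Hz; f_Nyquist = 132300.0 Hz


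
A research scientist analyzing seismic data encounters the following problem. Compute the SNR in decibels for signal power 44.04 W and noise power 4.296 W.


SNR in decibels:
SNR = 10 * log10(Ps / Pn)
    = 10 * log10(44.04 / 4.296)
    = 10 * log10(10.2514)
    = 10 * 1.0108
    = 10.11 dB

10.11 dB


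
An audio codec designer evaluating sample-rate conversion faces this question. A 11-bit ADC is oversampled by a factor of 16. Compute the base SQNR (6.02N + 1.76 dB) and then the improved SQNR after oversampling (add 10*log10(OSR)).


Step 1 — baseline SQNR at Nyquist:
SQNR_base = 6.02*N + 1.76
          = 6.02*11 + 1.76
          = 67.98 dB

Step 2 — oversampling processing gain:
G = 10*log10(OSR) = 10*log10(16) = 12.04 dB

Step 3 — total:
SQNR_total = 67.98 + 12.04 = 80.02 dB

Base SQNR = 67.98 dB; oversampled SQNR = 80.02 dB


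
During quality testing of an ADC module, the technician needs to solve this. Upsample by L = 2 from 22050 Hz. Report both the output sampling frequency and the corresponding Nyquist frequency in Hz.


Step 1 — output sample rate after interpolation by L:
fs_out = L * fs_in = 2 * 22050 = 44100 Hz

Step 2 — Nyquist frequency of the output stream:
f_Nyq = fs_out / 2 = 44100 / 2 = 22050.0 Hz

fs_out = 44100 Hz; f_Nyquist = 22050.0 Hz


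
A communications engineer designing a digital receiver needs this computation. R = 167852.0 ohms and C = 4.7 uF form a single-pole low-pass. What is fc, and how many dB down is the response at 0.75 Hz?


Step 1 — cutoff frequency:
fc = 1 / (2*pi*R*C)
C = 4.7 uF = 4.7e-06 F
fc = 1 / (2*pi*167852.0*4.7e-06)
   = 0.201742 Hz

Step 2 — magnitude at f = 0.75 Hz:
|H(f)| = 1 / sqrt(1 + (f/fc)^2)
f/fc = 0.75 / 0.201742 = 3.71762
|H| = 1 / sqrt(1 + 13.820698) = 0.259756
|H|_dB = 20*log10(0.259756) = -11.71 dB

fc = 0.201742 Hz; |H(0.75 Hz)| = -11.71 dB


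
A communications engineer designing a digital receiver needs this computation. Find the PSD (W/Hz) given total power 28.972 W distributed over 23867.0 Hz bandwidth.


Power spectral density:
PSD = P / BW
    = 28.972 / 23867.0
    = 0.00121389 W/Hz

0.00121389 W/Hz


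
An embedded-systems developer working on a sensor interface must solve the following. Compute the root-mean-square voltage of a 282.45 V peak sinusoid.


RMS voltage for a sinusoidal waveform:
V_rms = V_peak / sqrt(2)
      = 282.45 / 1.414214
      = 199.722 V

199.722 V


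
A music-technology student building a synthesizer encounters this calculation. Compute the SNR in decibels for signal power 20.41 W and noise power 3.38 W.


SNR in decibels:
SNR = 10 * log10(Ps / Pn)
    = 10 * log10(20.41 / 3.38)
    = 10 * log10(6.0385)
    = 10 * 0.7809
    = 7.81 dB

7.81 dB


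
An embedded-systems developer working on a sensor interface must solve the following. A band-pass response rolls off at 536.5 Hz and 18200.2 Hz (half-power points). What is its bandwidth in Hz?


Bandwidth is the difference of -3dB frequencies:
BW = f_high - f_low
   = 18200.2 - 536.5
   = 17663.7 Hz

17663.7 Hz


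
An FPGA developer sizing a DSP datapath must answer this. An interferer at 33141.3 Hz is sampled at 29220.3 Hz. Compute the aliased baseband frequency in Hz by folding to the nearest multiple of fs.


Compute the nearest integer multiple of fs to the signal:
n = round(33141.3 / 29220.3) = 1
f_alias = |33141.3 - 1 * 29220.3|
        = |33141.3 - 29220.3|
        = 3921.0 Hz

3921.0


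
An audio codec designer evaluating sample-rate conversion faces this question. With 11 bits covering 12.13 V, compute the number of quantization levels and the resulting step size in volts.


Step 1 — number of quantization levels:
L = 2^N = 2^11 = 2048

Step 2 — LSB step size:
delta = Vfs / L
      = 12.13 / 2048
      = 0.00592285 V

Levels = 2048; step size = 0.00592285 V


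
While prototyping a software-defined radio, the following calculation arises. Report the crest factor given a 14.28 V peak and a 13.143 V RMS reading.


Crest factor is the ratio of peak to RMS:
CF = V_peak / V_rms
   = 14.28 / 13.143
   = 1.0865

1.0865


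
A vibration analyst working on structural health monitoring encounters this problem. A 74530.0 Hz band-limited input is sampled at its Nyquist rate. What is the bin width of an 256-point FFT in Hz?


Step 1 — Nyquist sampling rate:
fs = 2 * fmax = 2 * 74530.0 = 149060.0 Hz

Step 2 — DFT bin spacing:
df = fs / N = 149060.0 / 256 = 582.2656 Hz

582.2656 Hz


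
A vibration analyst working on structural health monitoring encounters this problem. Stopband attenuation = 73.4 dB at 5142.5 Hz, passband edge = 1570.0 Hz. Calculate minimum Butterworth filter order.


Butterworth filter order formula:
n = log10(10^(A/10) - 1) / (2 * log10(f_stop/f_pass))
10^(73.4/10) - 1 = 21877615.2395
f_stop/f_pass = 5142.5 / 1570.0 = 3.2755
n = 7.1224 -> ceil = 8

8


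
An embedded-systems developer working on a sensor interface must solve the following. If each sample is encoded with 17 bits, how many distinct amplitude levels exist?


Number of quantization levels = 2^N
= 2^17
= 131072

131072


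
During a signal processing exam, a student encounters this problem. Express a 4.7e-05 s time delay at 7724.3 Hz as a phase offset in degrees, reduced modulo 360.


Phase shift from frequency and time delay:
phi = 360 * f * t_delay
    = 360 * 7724.3 * 4.7e-05
    = 130.7 degrees
    mod 360 = 130.7 degrees

130.7 degrees


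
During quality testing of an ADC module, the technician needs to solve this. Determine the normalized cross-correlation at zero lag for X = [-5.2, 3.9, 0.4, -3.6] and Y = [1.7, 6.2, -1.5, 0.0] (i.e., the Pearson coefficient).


Pearson correlation coefficient (population):
r = cov(X,Y) / (std(X) * std(Y))
Mean X = -1.125, Mean Y = 1.6
Cov(X,Y) = 5.485
Std(X) = 3.546389, Std(Y) = 2.88704
r = 0.5357

0.5357


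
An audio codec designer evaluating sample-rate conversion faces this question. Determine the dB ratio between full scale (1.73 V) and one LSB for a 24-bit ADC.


Dynamic range from full-scale to LSB:
V_min = V_max / 2^bits = 1.73 / 2^24
DR = 20 * log10(V_max / V_min)
   = 20 * log10(2^24)
   = 20 * 24 * log10(2)
   = 144.49 dB

144.49 dB


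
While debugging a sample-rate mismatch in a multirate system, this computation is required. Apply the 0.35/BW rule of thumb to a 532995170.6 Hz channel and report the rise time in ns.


Rise time from bandwidth relationship:
tr = 0.35 / BW
   = 0.35 / 532995170.6
   = 6.566663627e-10 s
   = 0.6567 ns

0.6567 ns


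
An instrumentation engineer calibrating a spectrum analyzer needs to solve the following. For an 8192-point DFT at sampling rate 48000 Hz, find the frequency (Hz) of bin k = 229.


Frequency of DFT bin k:
f_k = k * fs / N
    = 229 * 48000 / 8192
    = 10992000 / 8192
    = 1341.797 Hz

1341.797 Hz


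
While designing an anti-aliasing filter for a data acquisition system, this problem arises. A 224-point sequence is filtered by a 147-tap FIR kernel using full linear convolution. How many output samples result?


Linear convolution output length:
L = N + M - 1
  = 224 + 147 - 1
  = 370 samples

370


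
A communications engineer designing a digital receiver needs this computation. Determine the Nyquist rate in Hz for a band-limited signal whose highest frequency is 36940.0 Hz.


The Nyquist rate is twice the maximum frequency component.
fs_min = 2 * fmax
      = 2 * 36940.0
      = 73880.0 Hz

73880.0


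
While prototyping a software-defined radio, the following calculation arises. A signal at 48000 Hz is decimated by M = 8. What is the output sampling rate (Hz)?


Decimation reduces the sample rate:
fs_out = fs_in / M
       = 48000 / 8
       = 6000.0 Hz

6000.0 Hz


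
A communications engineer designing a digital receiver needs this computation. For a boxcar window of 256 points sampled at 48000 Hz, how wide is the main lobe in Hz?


Main lobe width for a rectangular window:
Width = 2 * fs / N
      = 2 * 48000 / 256
      = 96000 / 256
      = 375.0 Hz

375.0 Hz


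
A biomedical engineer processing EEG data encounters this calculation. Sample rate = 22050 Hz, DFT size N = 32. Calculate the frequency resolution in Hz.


DFT frequency resolution:
df = fs / N
   = 22050 / 32
   = 689.0625 Hz

689.0625 Hz


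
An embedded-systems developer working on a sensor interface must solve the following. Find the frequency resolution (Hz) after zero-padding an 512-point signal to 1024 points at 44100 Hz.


Frequency resolution after zero-padding:
N_padded = 512 * 2 = 1024
df = fs / N_padded
   = 44100 / 1024
   = 43.0664 Hz

43.0664 Hz


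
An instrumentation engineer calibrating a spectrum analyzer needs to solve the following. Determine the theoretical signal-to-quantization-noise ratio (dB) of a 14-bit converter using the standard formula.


Theoretical SNR for a full-scale sinusoid:
SNR = 6.02 * N + 1.76
    = 6.02 * 14 + 1.76
    = 84.28 + 1.76
    = 86.04 dB

86.04 dB


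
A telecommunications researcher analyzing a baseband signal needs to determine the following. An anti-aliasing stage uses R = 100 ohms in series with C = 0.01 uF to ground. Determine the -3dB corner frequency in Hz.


Cutoff frequency of a first-order RC filter:
fc = 1 / (2 * pi * R * C)
C = 0.01 uF = 1e-08 F
fc = 1 / (2 * pi * 100 * 1e-08)
   = 1 / 6.2831853071796e-06
   = 159154.943092 Hz

159154.943092 Hz


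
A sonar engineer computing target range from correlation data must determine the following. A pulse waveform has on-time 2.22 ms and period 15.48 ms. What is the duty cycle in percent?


Duty cycle as a percentage:
DC = (t_on / T) * 100
   = (2.22 / 15.48) * 100
   = 0.143411 * 100
   = 14.34 %

14.34 %


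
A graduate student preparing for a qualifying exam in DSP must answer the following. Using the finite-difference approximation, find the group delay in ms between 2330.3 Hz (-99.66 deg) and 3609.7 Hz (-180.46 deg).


Group delay from phase difference:
tau = -d(phi)/d(omega)
d(phi) = -80.8 deg = -1.410226 rad
d(omega) = 2*pi*(3609.7 - 2330.3) = 8038.7073 rad/s
tau = -(-1.410226) / 8038.7073
    = 0.1754 ms

0.1754 ms


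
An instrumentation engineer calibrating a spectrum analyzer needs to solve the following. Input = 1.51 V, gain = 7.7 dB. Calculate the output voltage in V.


Output voltage from dB gain:
V_out = V_in * 10^(gain_dB / 20)
      = 1.51 * 10^(7.7 / 20)
      = 1.51 * 2.42661
      = 3.6642 V

3.6642 V


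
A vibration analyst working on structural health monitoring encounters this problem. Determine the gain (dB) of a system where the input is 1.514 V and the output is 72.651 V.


Voltage gain in dB:
G = 20 * log10(Vout / Vin)
  = 20 * log10(72.651 / 1.514)
  = 20 * log10(47.986129)
  = 20 * 1.681116
  = 33.62 dB

33.62 dB


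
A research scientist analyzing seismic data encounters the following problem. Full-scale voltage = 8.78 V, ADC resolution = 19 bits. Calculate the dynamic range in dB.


Dynamic range from full-scale to LSB:
V_min = V_max / 2^bits = 8.78 / 2^19
DR = 20 * log10(V_max / V_min)
   = 20 * log10(2^19)
   = 20 * 19 * log10(2)
   = 114.39 dB

114.39 dB


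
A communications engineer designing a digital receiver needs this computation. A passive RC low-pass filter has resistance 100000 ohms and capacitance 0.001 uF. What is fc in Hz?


Cutoff frequency of a first-order RC filter:
fc = 1 / (2 * pi * R * C)
C = 0.001 uF = 1e-09 F
fc = 1 / (2 * pi * 100000 * 1e-09)
   = 1 / 0.00062831853071796
   = 1591.549431 Hz

1591.549431 Hz


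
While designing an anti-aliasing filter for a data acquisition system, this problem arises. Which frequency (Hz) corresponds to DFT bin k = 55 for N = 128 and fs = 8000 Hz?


Frequency of DFT bin k:
f_k = k * fs / N
    = 55 * 8000 / 128
    = 440000 / 128
    = 3437.5 Hz

3437.5 Hz


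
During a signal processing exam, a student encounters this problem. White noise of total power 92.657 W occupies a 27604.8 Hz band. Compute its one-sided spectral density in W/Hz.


Power spectral density:
PSD = P / BW
    = 92.657 / 27604.8
    = 0.00335655 W/Hz

0.00335655 W/Hz


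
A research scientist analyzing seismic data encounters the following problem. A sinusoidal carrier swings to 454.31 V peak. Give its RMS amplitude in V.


RMS voltage for a sinusoidal waveform:
V_rms = V_peak / sqrt(2)
      = 454.31 / 1.414214
      = 321.246 V

321.246 V


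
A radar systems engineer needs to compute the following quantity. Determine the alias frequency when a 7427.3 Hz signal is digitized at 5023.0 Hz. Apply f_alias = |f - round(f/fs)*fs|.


Compute the nearest integer multiple of fs to the signal:
n = round(7427.3 / 5023.0) = 1
f_alias = |7427.3 - 1 * 5023.0|
        = |7427.3 - 5023.0|
        = 2404.3 Hz

2404.3


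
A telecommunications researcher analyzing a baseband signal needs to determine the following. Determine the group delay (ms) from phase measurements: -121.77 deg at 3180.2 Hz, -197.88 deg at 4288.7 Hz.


Group delay from phase difference:
tau = -d(phi)/d(omega)
d(phi) = -76.11 deg = -1.32837 rad
d(omega) = 2*pi*(4288.7 - 3180.2) = 6964.9109 rad/s
tau = -(-1.32837) / 6964.9109
    = 0.1907 ms

0.1907 ms


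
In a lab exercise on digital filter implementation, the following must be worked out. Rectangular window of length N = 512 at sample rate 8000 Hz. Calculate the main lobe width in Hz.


Main lobe width for a rectangular window:
Width = 2 * fs / N
      = 2 * 8000 / 512
      = 16000 / 512
      = 31.25 Hz

31.25 Hz


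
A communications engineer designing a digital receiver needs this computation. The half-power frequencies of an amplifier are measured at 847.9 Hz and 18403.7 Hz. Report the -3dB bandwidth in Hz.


Bandwidth is the difference of -3dB frequencies:
BW = f_high - f_low
   = 18403.7 - 847.9
   = 17555.8 Hz

17555.8 Hz


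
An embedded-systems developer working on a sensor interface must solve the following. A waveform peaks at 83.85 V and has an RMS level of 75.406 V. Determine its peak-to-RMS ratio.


Crest factor is the ratio of peak to RMS:
CF = V_peak / V_rms
   = 83.85 / 75.406
   = 1.112

1.112


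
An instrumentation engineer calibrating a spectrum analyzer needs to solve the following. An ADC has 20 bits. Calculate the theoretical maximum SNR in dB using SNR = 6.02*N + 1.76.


Theoretical SNR for a full-scale sinusoid:
SNR = 6.02 * N + 1.76
    = 6.02 * 20 + 1.76
    = 120.4 + 1.76
    = 122.16 dB

122.16 dB


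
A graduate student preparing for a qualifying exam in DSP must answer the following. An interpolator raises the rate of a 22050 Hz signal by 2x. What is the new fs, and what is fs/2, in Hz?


Step 1 — output sample rate after interpolation by L:
fs_out = L * fs_in = 2 * 22050 = 44100 Hz

Step 2 — Nyquist frequency of the output stream:
f_Nyq = fs_out / 2 = 44100 / 2 = 22050.0 Hz

fs_out = 44100 Hz; f_Nyquist = 22050.0 Hz


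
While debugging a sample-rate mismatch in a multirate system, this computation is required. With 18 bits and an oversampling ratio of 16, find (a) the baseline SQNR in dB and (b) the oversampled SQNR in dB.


Step 1 — baseline SQNR at Nyquist:
SQNR_base = 6.02*N + 1.76
          = 6.02*18 + 1.76
          = 110.12 dB

Step 2 — oversampling processing gain:
G = 10*log10(OSR) = 10*log10(16) = 12.04 dB

Step 3 — total:
SQNR_total = 110.12 + 12.04 = 122.16 dB

Base SQNR = 110.12 dB; oversampled SQNR = 122.16 dB


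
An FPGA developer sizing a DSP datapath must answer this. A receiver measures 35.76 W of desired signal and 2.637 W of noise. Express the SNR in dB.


SNR in decibels:
SNR = 10 * log10(Ps / Pn)
    = 10 * log10(35.76 / 2.637)
    = 10 * log10(13.5609)
    = 10 * 1.1323
    = 11.32 dB

11.32 dB


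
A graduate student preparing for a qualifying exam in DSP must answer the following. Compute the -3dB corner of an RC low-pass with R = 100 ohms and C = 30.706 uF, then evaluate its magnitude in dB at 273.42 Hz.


Step 1 — cutoff frequency:
fc = 1 / (2*pi*R*C)
C = 30.706 uF = 3.0706e-05 F
fc = 1 / (2*pi*100*3.0706e-05)
   = 51.8319 Hz

Step 2 — magnitude at f = 273.42 Hz:
|H(f)| = 1 / sqrt(1 + (f/fc)^2)
f/fc = 273.42 / 51.8319 = 5.27513
|H| = 1 / sqrt(1 + 27.826997) = 0.1862517
|H|_dB = 20*log10(0.1862517) = -14.6 dB

fc = 51.8319 Hz; |H(273.42 Hz)| = -14.6 dB


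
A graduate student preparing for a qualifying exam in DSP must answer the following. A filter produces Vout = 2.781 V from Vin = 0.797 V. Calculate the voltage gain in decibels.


Voltage gain in dB:
G = 20 * log10(Vout / Vin)
  = 20 * log10(2.781 / 0.797)
  = 20 * log10(3.489335)
  = 20 * 0.542743
  = 10.85 dB

10.85 dB


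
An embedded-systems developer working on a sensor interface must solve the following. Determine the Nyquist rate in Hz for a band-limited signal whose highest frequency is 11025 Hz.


The Nyquist rate is twice the maximum frequency component.
fs_min = 2 * fmax
      = 2 * 11025
      = 22050 Hz

22050


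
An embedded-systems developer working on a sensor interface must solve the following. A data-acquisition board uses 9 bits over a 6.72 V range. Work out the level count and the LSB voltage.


Step 1 — number of quantization levels:
L = 2^N = 2^9 = 512

Step 2 — LSB step size:
delta = Vfs / L
      = 6.72 / 512
      = 0.013125 V

Levels = 512; step size = 0.013125 V


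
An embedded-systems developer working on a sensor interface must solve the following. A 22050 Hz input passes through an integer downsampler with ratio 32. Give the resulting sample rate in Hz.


Decimation reduces the sample rate:
fs_out = fs_in / M
       = 22050 / 32
       = 689.0625 Hz

689.0625 Hz


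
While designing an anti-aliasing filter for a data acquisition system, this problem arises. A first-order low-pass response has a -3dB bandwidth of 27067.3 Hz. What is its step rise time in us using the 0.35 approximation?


Rise time from bandwidth relationship:
tr = 0.35 / BW
   = 0.35 / 27067.3
   = 1.293073192e-05 s
   = 12.9307 us

12.9307 us


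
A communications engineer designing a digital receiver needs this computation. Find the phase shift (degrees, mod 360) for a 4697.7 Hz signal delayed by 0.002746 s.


Phase shift from frequency and time delay:
phi = 360 * f * t_delay
    = 360 * 4697.7 * 0.002746
    = 4643.96 degrees
    mod 360 = 323.96 degrees

323.96 degrees


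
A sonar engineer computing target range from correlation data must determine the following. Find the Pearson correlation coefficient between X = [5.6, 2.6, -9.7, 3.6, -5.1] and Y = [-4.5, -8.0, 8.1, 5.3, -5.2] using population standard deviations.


Pearson correlation coefficient (population):
r = cov(X,Y) / (std(X) * std(Y))
Mean X = -0.6, Mean Y = -0.86
Cov(X,Y) = -16.31
Std(X) = 5.820309, Std(Y) = 6.344951
r = -0.4417

-0.4417


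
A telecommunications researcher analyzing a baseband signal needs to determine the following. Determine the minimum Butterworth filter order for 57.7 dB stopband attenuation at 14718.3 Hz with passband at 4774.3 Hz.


Butterworth filter order formula:
n = log10(10^(A/10) - 1) / (2 * log10(f_stop/f_pass))
10^(57.7/10) - 1 = 588842.6554
f_stop/f_pass = 14718.3 / 4774.3 = 3.0828
n = 5.9004 -> ceil = 6

6


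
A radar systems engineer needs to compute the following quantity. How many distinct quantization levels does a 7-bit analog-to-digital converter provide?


Number of quantization levels = 2^N
= 2^7
= 128

128


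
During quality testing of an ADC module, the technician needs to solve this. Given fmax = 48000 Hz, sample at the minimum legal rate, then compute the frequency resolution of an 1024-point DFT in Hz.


Step 1 — Nyquist sampling rate:
fs = 2 * fmax = 2 * 48000 = 96000 Hz

Step 2 — DFT bin spacing:
df = fs / N = 96000 / 1024 = 93.75 Hz

93.75 Hz


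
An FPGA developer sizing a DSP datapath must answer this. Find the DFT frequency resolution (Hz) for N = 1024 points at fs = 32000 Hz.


DFT frequency resolution:
df = fs / N
   = 32000 / 1024
   = 31.25 Hz

31.25 Hz


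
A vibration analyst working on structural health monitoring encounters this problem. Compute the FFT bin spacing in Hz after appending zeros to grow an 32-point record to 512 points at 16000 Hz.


Frequency resolution after zero-padding:
N_padded = 32 * 16 = 512
df = fs / N_padded
   = 16000 / 512
   = 31.25 Hz

31.25 Hz


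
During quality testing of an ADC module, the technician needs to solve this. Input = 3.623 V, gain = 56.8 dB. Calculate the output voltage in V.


Output voltage from dB gain:
V_out = V_in * 10^(gain_dB / 20)
      = 3.623 * 10^(56.8 / 20)
      = 3.623 * 691.830971
      = 2506.5036 V

2506.5036 V


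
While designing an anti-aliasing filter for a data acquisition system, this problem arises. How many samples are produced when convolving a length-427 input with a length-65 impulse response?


Linear convolution output length:
L = N + M - 1
  = 427 + 65 - 1
  = 491 samples

491


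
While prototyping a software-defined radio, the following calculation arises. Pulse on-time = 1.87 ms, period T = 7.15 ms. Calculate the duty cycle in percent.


Duty cycle as a percentage:
DC = (t_on / T) * 100
   = (1.87 / 7.15) * 100
   = 0.261538 * 100
   = 26.15 %

26.15 %


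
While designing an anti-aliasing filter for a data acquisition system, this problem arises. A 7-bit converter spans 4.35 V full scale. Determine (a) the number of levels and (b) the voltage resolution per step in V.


Step 1 — number of quantization levels:
L = 2^N = 2^7 = 128

Step 2 — LSB step size:
delta = Vfs / L
      = 4.35 / 128
      = 0.03398437 V

Levels = 128; step size = 0.03398437 V


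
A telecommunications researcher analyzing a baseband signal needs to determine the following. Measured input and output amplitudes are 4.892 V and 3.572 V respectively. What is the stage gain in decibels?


Voltage gain in dB:
G = 20 * log10(Vout / Vin)
  = 20 * log10(3.572 / 4.892)
  = 20 * log10(0.730172)
  = 20 * -0.136575
  = -2.73 dB

-2.73 dB


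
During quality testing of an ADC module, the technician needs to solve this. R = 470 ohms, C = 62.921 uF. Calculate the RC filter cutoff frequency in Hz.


Cutoff frequency of a first-order RC filter:
fc = 1 / (2 * pi * R * C)
C = 62.921 uF = 6.2921e-05 F
fc = 1 / (2 * pi * 470 * 6.2921e-05)
   = 1 / 0.18581182227513
   = 5.381789 Hz

5.381789 Hz


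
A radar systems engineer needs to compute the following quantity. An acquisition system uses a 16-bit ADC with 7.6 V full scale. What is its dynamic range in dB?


Dynamic range from full-scale to LSB:
V_min = V_max / 2^bits = 7.6 / 2^16
DR = 20 * log10(V_max / V_min)
   = 20 * log10(2^16)
   = 20 * 16 * log10(2)
   = 96.33 dB

96.33 dB


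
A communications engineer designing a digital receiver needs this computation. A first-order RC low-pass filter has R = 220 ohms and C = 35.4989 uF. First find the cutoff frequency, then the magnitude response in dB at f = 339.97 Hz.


Step 1 — cutoff frequency:
fc = 1 / (2*pi*R*C)
C = 35.4989 uF = 3.54989e-05 F
fc = 1 / (2*pi*220*3.54989e-05)
   = 20.379 Hz

Step 2 — magnitude at f = 339.97 Hz:
|H(f)| = 1 / sqrt(1 + (f/fc)^2)
f/fc = 339.97 / 20.379 = 16.682369
|H| = 1 / sqrt(1 + 278.301435) = 0.0598361
|H|_dB = 20*log10(0.0598361) = -24.46 dB

fc = 20.379 Hz; |H(339.97 Hz)| = -24.46 dB


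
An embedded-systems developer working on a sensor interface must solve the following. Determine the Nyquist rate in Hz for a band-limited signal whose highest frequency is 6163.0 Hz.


The Nyquist rate is twice the maximum frequency component.
fs_min = 2 * fmax
      = 2 * 6163.0
      = 12326.0 Hz

12326.0


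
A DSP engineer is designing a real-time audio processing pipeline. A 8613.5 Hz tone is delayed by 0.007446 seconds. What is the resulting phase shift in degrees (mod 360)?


Phase shift from frequency and time delay:
phi = 360 * f * t_delay
    = 360 * 8613.5 * 0.007446
    = 23089.0 degrees
    mod 360 = 49.0 degrees

49.0 degrees


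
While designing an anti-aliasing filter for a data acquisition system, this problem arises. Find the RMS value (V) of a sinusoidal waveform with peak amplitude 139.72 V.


RMS voltage for a sinusoidal waveform:
V_rms = V_peak / sqrt(2)
      = 139.72 / 1.414214
      = 98.797 V

98.797 V


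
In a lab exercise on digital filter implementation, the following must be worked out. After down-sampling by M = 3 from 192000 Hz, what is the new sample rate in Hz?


Decimation reduces the sample rate:
fs_out = fs_in / M
       = 192000 / 3
       = 64000.0 Hz

64000.0 Hz


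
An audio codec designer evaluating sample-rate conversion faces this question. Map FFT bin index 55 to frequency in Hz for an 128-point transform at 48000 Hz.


Frequency of DFT bin k:
f_k = k * fs / N
    = 55 * 48000 / 128
    = 2640000 / 128
    = 20625.0 Hz

20625.0 Hz


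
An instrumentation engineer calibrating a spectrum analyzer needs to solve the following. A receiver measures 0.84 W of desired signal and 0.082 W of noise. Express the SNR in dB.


SNR in decibels:
SNR = 10 * log10(Ps / Pn)
    = 10 * log10(0.84 / 0.082)
    = 10 * log10(10.2439)
    = 10 * 1.0105
    = 10.1 dB

10.1 dB


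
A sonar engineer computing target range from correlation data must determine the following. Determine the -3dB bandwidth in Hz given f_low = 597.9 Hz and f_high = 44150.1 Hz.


Bandwidth is the difference of -3dB frequencies:
BW = f_high - f_low
   = 44150.1 - 597.9
   = 43552.2 Hz

43552.2 Hz


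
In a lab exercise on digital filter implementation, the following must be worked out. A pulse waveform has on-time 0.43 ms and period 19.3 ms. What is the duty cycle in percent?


Duty cycle as a percentage:
DC = (t_on / T) * 100
   = (0.43 / 19.3) * 100
   = 0.02228 * 100
   = 2.23 %

2.23 %


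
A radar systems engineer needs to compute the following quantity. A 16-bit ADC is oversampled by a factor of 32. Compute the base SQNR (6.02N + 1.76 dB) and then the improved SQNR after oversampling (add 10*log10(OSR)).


Step 1 — baseline SQNR at Nyquist:
SQNR_base = 6.02*N + 1.76
          = 6.02*16 + 1.76
          = 98.08 dB

Step 2 — oversampling processing gain:
G = 10*log10(OSR) = 10*log10(32) = 15.05 dB

Step 3 — total:
SQNR_total = 98.08 + 15.05 = 113.13 dB

Base SQNR = 98.08 dB; oversampled SQNR = 113.13 dB


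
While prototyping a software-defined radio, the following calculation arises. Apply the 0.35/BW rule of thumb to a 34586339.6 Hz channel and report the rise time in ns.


Rise time from bandwidth relationship:
tr = 0.35 / BW
   = 0.35 / 34586339.6
   = 1.011960225e-08 s
   = 10.1196 ns

10.1196 ns


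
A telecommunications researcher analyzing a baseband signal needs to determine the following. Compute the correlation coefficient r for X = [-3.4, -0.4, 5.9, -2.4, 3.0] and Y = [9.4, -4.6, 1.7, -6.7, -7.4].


Pearson correlation coefficient (population):
r = cov(X,Y) / (std(X) * std(Y))
Mean X = 0.54, Mean Y = -1.52
Cov(X,Y) = -4.4212
Std(X) = 3.459248, Std(Y) = 6.332582
r = -0.2018

-0.2018


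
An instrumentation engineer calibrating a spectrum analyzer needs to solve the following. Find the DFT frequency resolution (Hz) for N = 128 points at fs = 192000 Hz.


DFT frequency resolution:
df = fs / N
   = 192000 / 128
   = 1500.0 Hz

1500.0 Hz


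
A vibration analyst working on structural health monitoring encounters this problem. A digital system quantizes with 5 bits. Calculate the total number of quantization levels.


Number of quantization levels = 2^N
= 2^5
= 32

32


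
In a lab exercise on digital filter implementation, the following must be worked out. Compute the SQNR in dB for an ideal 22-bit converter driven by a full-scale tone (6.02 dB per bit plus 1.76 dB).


Theoretical SNR for a full-scale sinusoid:
SNR = 6.02 * N + 1.76
    = 6.02 * 22 + 1.76
    = 132.44 + 1.76
    = 134.2 dB

134.2 dB


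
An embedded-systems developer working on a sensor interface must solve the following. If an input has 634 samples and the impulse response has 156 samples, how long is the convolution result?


Linear convolution output length:
L = N + M - 1
  = 634 + 156 - 1
  = 789 samples

789


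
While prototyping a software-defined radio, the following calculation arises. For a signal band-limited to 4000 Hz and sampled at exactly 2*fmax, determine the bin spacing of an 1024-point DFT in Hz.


Step 1 — Nyquist sampling rate:
fs = 2 * fmax = 2 * 4000 = 8000 Hz

Step 2 — DFT bin spacing:
df = fs / N = 8000 / 1024 = 7.8125 Hz

7.8125 Hz


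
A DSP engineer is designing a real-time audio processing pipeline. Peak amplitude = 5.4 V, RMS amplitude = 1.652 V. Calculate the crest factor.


Crest factor is the ratio of peak to RMS:
CF = V_peak / V_rms
   = 5.4 / 1.652
   = 3.2688

3.2688


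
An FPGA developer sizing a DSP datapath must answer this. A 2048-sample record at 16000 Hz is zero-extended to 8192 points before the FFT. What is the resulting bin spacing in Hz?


Frequency resolution after zero-padding:
N_padded = 2048 * 4 = 8192
df = fs / N_padded
   = 16000 / 8192
   = 1.9531 Hz

1.9531 Hz


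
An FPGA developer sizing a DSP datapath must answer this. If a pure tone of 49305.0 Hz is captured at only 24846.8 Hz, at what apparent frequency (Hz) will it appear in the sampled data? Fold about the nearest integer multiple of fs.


Compute the nearest integer multiple of fs to the signal:
n = round(49305.0 / 24846.8) = 2
f_alias = |49305.0 - 2 * 24846.8|
        = |49305.0 - 49693.6|
        = 388.6 Hz

388.6


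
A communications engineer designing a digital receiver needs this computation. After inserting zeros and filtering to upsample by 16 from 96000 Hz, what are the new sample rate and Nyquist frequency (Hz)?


Step 1 — output sample rate after interpolation by L:
fs_out = L * fs_in = 16 * 96000 = 1536000 Hz

Step 2 — Nyquist frequency of the output stream:
f_Nyq = fs_out / 2 = 1536000 / 2 = 768000.0 Hz

fs_out = 1536000 Hz; f_Nyquist = 768000.0 Hz


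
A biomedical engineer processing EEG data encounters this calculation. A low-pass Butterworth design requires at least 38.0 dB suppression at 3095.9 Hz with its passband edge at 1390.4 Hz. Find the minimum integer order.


Butterworth filter order formula:
n = log10(10^(A/10) - 1) / (2 * log10(f_stop/f_pass))
10^(38.0/10) - 1 = 6308.5734
f_stop/f_pass = 3095.9 / 1390.4 = 2.2266
n = 5.4652 -> ceil = 6

6


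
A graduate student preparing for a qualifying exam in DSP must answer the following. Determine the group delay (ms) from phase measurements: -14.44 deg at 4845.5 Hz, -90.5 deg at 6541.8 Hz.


Group delay from phase difference:
tau = -d(phi)/d(omega)
d(phi) = -76.06 deg = -1.327497 rad
d(omega) = 2*pi*(6541.8 - 4845.5) = 10658.1672 rad/s
tau = -(-1.327497) / 10658.1672
    = 0.1246 ms

0.1246 ms


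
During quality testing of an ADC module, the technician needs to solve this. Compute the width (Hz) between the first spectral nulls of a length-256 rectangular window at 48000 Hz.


Main lobe width for a rectangular window:
Width = 2 * fs / N
      = 2 * 48000 / 256
      = 96000 / 256
      = 375.0 Hz

375.0 Hz


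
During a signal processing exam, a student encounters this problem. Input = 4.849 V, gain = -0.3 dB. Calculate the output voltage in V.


Output voltage from dB gain:
V_out = V_in * 10^(gain_dB / 20)
      = 4.849 * 10^(-0.3 / 20)
      = 4.849 * 0.966051
      = 4.6844 V

4.6844 V


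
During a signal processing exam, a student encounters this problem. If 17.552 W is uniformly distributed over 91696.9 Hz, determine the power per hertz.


Power spectral density:
PSD = P / BW
    = 17.552 / 91696.9
    = 0.00019141 W/Hz

0.00019141 W/Hz


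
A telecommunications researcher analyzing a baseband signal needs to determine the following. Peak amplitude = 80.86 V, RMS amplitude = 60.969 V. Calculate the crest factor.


Crest factor is the ratio of peak to RMS:
CF = V_peak / V_rms
   = 80.86 / 60.969
   = 1.3262

1.3262


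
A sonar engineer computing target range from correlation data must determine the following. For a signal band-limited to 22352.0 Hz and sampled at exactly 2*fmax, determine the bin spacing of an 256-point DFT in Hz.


Step 1 — Nyquist sampling rate:
fs = 2 * fmax = 2 * 22352.0 = 44704.0 Hz

Step 2 — DFT bin spacing:
df = fs / N = 44704.0 / 256 = 174.625 Hz

174.625 Hz


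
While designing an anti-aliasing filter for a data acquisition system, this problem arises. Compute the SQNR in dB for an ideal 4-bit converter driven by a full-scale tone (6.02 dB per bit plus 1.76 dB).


Theoretical SNR for a full-scale sinusoid:
SNR = 6.02 * N + 1.76
    = 6.02 * 4 + 1.76
    = 24.08 + 1.76
    = 25.84 dB

25.84 dB


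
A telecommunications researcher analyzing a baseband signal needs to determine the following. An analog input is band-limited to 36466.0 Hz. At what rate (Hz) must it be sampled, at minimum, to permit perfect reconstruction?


The Nyquist rate is twice the maximum frequency component.
fs_min = 2 * fmax
      = 2 * 36466.0
      = 72932.0 Hz

72932.0


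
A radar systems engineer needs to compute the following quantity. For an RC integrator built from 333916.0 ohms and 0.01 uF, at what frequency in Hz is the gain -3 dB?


Cutoff frequency of a first-order RC filter:
fc = 1 / (2 * pi * R * C)
C = 0.01 uF = 1e-08 F
fc = 1 / (2 * pi * 333916.0 * 1e-08)
   = 1 / 0.020980561050322
   = 47.663168 Hz

47.663168 Hz


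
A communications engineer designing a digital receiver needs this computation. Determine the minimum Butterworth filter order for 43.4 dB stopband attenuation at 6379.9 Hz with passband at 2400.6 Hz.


Butterworth filter order formula:
n = log10(10^(A/10) - 1) / (2 * log10(f_stop/f_pass))
10^(43.4/10) - 1 = 21876.6162
f_stop/f_pass = 6379.9 / 2400.6 = 2.6576
n = 5.1119 -> ceil = 6

6


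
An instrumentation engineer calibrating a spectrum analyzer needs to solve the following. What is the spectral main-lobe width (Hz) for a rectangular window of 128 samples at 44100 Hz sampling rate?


Main lobe width for a rectangular window:
Width = 2 * fs / N
      = 2 * 44100 / 128
      = 88200 / 128
      = 689.062 Hz

689.062 Hz


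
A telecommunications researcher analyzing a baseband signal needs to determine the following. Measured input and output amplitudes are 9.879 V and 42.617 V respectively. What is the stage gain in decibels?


Voltage gain in dB:
G = 20 * log10(Vout / Vin)
  = 20 * log10(42.617 / 9.879)
  = 20 * log10(4.313898)
  = 20 * 0.63487
  = 12.7 dB

12.7 dB


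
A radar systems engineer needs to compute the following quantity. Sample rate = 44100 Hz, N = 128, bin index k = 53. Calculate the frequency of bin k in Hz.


Frequency of DFT bin k:
f_k = k * fs / N
    = 53 * 44100 / 128
    = 2337300 / 128
    = 18260.156 Hz

18260.156 Hz


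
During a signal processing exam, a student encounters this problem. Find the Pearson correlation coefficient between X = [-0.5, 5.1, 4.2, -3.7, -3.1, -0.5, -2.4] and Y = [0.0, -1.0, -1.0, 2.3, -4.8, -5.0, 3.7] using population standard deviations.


Pearson correlation coefficient (population):
r = cov(X,Y) / (std(X) * std(Y))
Mean X = -0.1286, Mean Y = -0.8286
Cov(X,Y) = -1.436531
Std(X) = 3.231415, Std(Y) = 3.028774
r = -0.1468

-0.1468
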